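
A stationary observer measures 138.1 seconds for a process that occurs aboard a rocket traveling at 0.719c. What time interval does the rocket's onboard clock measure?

Dilated time Δt = 138.1 seconds
γ = 1/√(1 - 0.719²) = 1.4388
Δt₀ = Δt/γ = 138.1/1.4388 = 95.98 seconds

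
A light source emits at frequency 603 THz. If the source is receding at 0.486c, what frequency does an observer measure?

β = v/c = 0.486
(1-β)/(1+β) = 0.514/1.486 = 0.3459
Doppler factor = √(0.3459) = 0.5881
f_obs = 603 × 0.5881 = 354.6 THz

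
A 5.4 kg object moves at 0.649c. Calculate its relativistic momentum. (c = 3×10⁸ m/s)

γ = 1/√(1 - 0.649²) = 1.314
v = 0.649 × 3×10⁸ = 1.947×10⁸ m/s
p = γmv = 1.314 × 5.4 × 1.947×10⁸ = 1.382×10⁹ kg·m/s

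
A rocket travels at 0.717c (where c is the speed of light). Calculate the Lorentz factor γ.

v/c = 0.717, so (v/c)² = 0.514089
1 - (v/c)² = 0.485911
γ = 1/√(0.485911) = 1.435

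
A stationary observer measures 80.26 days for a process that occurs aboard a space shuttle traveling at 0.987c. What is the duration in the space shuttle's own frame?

Dilated time Δt = 80.26 days
γ = 1/√(1 - 0.987²) = 6.222
Δt₀ = Δt/γ = 80.26/6.222 = 12.90 days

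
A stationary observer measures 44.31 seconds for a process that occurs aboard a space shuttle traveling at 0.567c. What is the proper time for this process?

Dilated time Δt = 44.31 seconds
γ = 1/√(1 - 0.567²) = 1.214
Δt₀ = Δt/γ = 44.31/1.214 = 36.50 seconds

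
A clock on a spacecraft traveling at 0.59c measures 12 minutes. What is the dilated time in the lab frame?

Proper time Δt₀ = 12 minutes
γ = 1/√(1 - 0.59²) = 1.2385
Δt = γΔt₀ = 1.2385 × 12 = 14.86 minutes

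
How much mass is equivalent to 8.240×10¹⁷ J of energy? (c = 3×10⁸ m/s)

From E = mc², we get m = E/c²
c² = (3×10⁸)² = 9×10¹⁶ m²/s²
m = 8.240×10¹⁷ / 9×10¹⁶ = 9.156 kg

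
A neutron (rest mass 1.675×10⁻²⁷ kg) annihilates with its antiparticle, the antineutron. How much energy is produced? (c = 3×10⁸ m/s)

Both particles have the same rest mass, so total mass = 2m
E = 2m·c² = 2 × 1.675×10⁻²⁷ × (3×10⁸)²
= 2 × 1.675×10⁻²⁷ × 9×10¹⁶
= 3.015×10⁻¹⁰ J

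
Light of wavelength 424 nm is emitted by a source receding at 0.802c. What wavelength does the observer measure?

β = 0.802
Wavelength Doppler factor = √(1.802/0.198) = √(9.101) = 3.017
λ_obs = 424 × 3.017 = 1279 nm (redshift)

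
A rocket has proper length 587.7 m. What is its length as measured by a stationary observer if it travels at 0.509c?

Proper length L₀ = 587.7 m
γ = 1/√(1 - 0.509²) = 1.1618
L = L₀/γ = 587.7/1.1618 = 505.9 m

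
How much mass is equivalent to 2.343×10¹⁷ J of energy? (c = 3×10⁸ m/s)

From E = mc², we get m = E/c²
c² = (3×10⁸)² = 9×10¹⁶ m²/s²
m = 2.343×10¹⁷ / 9×10¹⁶ = 2.603 kg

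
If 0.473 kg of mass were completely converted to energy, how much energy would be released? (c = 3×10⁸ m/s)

Using E = mc²:
c² = (3×10⁸)² = 9×10¹⁶ m²/s²
E = 0.473 × 9×10¹⁶ = 4.257×10¹⁶ J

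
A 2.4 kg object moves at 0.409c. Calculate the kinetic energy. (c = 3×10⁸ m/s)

γ = 1/√(1 - 0.409²) = 1.09585
γ - 1 = 0.09585
KE = (γ-1)mc² = 0.09585 × 2.4 × (3×10⁸)² = 2.070×10¹⁶ J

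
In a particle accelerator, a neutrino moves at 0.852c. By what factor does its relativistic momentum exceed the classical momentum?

p_rel = γmv, p_class = mv
Ratio = γ = 1/√(1 - 0.852²)
= 1/√(0.274096) = 1.910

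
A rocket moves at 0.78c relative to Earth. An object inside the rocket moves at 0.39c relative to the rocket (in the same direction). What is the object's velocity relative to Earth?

u = (u' + v)/(1 + u'v/c²)
Numerator: 0.39 + 0.78 = 1.17
Denominator: 1 + 0.3042 = 1.3042
u = 1.17/1.3042 = 0.8971c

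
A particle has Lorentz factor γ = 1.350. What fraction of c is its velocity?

From γ = 1/√(1 - v²/c²):
1/γ² = 1/1.350² = 0.5487
v²/c² = 1 - 0.5487 = 0.4513
v/c = √(0.4513) = 0.6718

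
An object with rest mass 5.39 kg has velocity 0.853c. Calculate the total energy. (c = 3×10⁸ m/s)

γ = 1/√(1 - 0.853²) = 1.916
mc² = 5.39 × (3×10⁸)² = 4.851×10¹⁷ J
E = γmc² = 1.916 × 4.851×10¹⁷ = 9.295×10¹⁷ J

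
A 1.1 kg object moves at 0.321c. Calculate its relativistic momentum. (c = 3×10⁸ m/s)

γ = 1/√(1 - 0.321²) = 1.05588
v = 0.321 × 3×10⁸ = 9.630×10⁷ m/s
p = γmv = 1.05588 × 1.1 × 9.630×10⁷ = 1.118×10⁸ kg·m/s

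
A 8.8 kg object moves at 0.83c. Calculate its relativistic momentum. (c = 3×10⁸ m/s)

γ = 1/√(1 - 0.83²) = 1.793
v = 0.83 × 3×10⁸ = 2.490×10⁸ m/s
p = γmv = 1.793 × 8.8 × 2.490×10⁸ = 3.929×10⁹ kg·m/s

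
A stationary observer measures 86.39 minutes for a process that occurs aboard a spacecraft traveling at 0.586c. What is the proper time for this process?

Dilated time Δt = 86.39 minutes
γ = 1/√(1 - 0.586²) = 1.2341
Δt₀ = Δt/γ = 86.39/1.2341 = 70.00 minutes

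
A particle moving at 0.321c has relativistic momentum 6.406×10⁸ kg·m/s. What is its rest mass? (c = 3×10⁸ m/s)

γ = 1/√(1 - 0.321²) = 1.0559
v = 0.321 × 3×10⁸ = 9.630×10⁷ m/s
m = p/(γv) = 6.406×10⁸/(1.0559 × 9.630×10⁷) = 6.300 kg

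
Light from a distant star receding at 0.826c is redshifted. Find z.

β = 0.826
(1+β)/(1-β) = 1.826/0.174 = 10.49
√(10.49) = 3.239
z = 3.239 - 1 = 2.239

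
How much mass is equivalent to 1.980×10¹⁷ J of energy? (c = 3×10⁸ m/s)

From E = mc², we get m = E/c²
c² = (3×10⁸)² = 9×10¹⁶ m²/s²
m = 1.980×10¹⁷ / 9×10¹⁶ = 2.200 kg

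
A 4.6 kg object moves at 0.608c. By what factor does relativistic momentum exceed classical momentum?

p_rel = γmv, p_class = mv
Ratio = γ = 1/√(1 - 0.608²) = 1.260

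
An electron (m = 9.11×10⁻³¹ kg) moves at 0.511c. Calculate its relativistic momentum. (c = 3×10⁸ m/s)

γ = 1/√(1 - 0.511²) = 1.1634
v = 0.511 × 3×10⁸ = 1.533×10⁸ m/s
p = γmv = 1.1634 × 9.11×10⁻³¹ × 1.533×10⁸ = 1.625×10⁻²² kg·m/s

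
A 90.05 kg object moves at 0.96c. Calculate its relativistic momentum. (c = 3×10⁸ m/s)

γ = 1/√(1 - 0.96²) = 3.5714
v = 0.96 × 3×10⁸ = 2.880×10⁸ m/s
p = γmv = 3.5714 × 90.05 × 2.880×10⁸ = 9.262×10¹⁰ kg·m/s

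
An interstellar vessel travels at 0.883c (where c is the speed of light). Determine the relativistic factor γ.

v/c = 0.883, so (v/c)² = 0.779689
1 - (v/c)² = 0.220311
γ = 1/√(0.220311) = 2.131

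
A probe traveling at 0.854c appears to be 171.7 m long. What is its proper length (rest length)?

Contracted length L = 171.7 m
γ = 1/√(1 - 0.854²) = 1.922
L₀ = γL = 1.922 × 171.7 = 330.0 m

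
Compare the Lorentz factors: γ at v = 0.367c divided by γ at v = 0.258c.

γ₁ = 1/√(1 - 0.367²) = 1.075
γ₂ = 1/√(1 - 0.258²) = 1.035
γ₁/γ₂ = 1.075/1.035 = 1.039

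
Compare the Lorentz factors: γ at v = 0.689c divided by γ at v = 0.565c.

γ₁ = 1/√(1 - 0.689²) = 1.3798
γ₂ = 1/√(1 - 0.565²) = 1.2120
γ₁/γ₂ = 1.3798/1.2120 = 1.138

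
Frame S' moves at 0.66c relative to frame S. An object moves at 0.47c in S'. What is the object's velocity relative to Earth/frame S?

u = (u' + v)/(1 + u'v/c²)
Numerator: 0.47 + 0.66 = 1.13
Denominator: 1 + 0.3102 = 1.3102
u = 1.13/1.3102 = 0.8625c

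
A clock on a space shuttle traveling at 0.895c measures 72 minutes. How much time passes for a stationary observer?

Proper time Δt₀ = 72 minutes
γ = 1/√(1 - 0.895²) = 2.242
Δt = γΔt₀ = 2.242 × 72 = 161.4 minutes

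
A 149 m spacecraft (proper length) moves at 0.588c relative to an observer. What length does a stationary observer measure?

Proper length L₀ = 149 m
γ = 1/√(1 - 0.588²) = 1.2363
L = L₀/γ = 149/1.2363 = 120.5 m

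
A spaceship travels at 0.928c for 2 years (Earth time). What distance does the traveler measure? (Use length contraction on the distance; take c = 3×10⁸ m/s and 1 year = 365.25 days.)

Earth distance: d = v × t = 0.928c × 2 yr = 1.7571×10¹⁶ m
γ = 2.6840
d' = d/γ = 1.7571×10¹⁶/2.6840 = 6.547×10¹⁵ m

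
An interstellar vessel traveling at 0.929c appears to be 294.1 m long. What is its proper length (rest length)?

Contracted length L = 294.1 m
γ = 1/√(1 - 0.929²) = 2.702
L₀ = γL = 2.702 × 294.1 = 794.7 m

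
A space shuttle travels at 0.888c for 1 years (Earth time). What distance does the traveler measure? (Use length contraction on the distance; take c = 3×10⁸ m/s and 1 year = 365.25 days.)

Earth distance: d = v × t = 0.888c × 1 yr = 8.4069×10¹⁵ m
γ = 2.1747
d' = d/γ = 8.4069×10¹⁵/2.1747 = 3.866×10¹⁵ m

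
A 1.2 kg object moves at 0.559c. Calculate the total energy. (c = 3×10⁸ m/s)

γ = 1/√(1 - 0.559²) = 1.20603
mc² = 1.2 × (3×10⁸)² = 1.080×10¹⁷ J
E = γmc² = 1.20603 × 1.080×10¹⁷ = 1.303×10¹⁷ J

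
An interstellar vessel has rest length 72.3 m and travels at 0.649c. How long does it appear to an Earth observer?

Proper length L₀ = 72.3 m
γ = 1/√(1 - 0.649²) = 1.3144
L = L₀/γ = 72.3/1.3144 = 55.01 m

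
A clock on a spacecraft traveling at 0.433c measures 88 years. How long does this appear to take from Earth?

Proper time Δt₀ = 88 years
γ = 1/√(1 - 0.433²) = 1.1094
Δt = γΔt₀ = 1.1094 × 88 = 97.63 years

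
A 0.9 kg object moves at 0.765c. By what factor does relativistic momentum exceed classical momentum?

p_rel = γmv, p_class = mv
Ratio = γ = 1/√(1 - 0.765²) = 1.553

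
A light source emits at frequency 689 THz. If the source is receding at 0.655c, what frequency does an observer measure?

β = v/c = 0.655
(1-β)/(1+β) = 0.345/1.655 = 0.2085
Doppler factor = √(0.2085) = 0.4566
f_obs = 689 × 0.4566 = 314.6 THz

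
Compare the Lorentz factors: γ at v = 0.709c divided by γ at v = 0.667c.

γ₁ = 1/√(1 - 0.709²) = 1.418
γ₂ = 1/√(1 - 0.667²) = 1.342
γ₁/γ₂ = 1.418/1.342 = 1.057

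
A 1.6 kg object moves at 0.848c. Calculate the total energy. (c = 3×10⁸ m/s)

γ = 1/√(1 - 0.848²) = 1.887
mc² = 1.6 × (3×10⁸)² = 1.440×10¹⁷ J
E = γmc² = 1.887 × 1.440×10¹⁷ = 2.717×10¹⁷ J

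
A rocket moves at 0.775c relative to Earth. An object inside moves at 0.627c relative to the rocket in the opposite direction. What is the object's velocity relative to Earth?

Object's velocity in rocket frame is u' = -0.627c
u = (u' + v)/(1 + u'v/c²) = (v - 0.627)/(1 - 0.627·v/c²)
Numerator: 0.775 - 0.627 = 0.148
Denominator: 1 - 0.485925 = 0.514075
u = 0.148/0.514075 = 0.2879c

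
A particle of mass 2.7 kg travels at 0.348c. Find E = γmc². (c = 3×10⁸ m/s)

γ = 1/√(1 - 0.348²) = 1.0667
mc² = 2.7 × (3×10⁸)² = 2.430×10¹⁷ J
E = γmc² = 1.0667 × 2.430×10¹⁷ = 2.592×10¹⁷ J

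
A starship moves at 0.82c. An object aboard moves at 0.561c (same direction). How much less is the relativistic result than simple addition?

Classical: u' + v = 0.561 + 0.82 = 1.381c
Relativistic: u = (0.561 + 0.82)/(1 + 0.46002) = 1.381/1.46002 = 0.9459c
Difference: 1.381 - 0.9459 = 0.4351c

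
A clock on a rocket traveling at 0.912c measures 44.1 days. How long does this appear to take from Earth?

Proper time Δt₀ = 44.1 days
γ = 1/√(1 - 0.912²) = 2.438
Δt = γΔt₀ = 2.438 × 44.1 = 107.5 days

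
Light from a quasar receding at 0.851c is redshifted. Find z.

β = 0.851
(1+β)/(1-β) = 1.851/0.149 = 12.423
√(12.423) = 3.525
z = 3.525 - 1 = 2.525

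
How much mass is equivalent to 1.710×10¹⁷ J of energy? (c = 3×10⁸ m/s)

From E = mc², we get m = E/c²
c² = (3×10⁸)² = 9×10¹⁶ m²/s²
m = 1.710×10¹⁷ / 9×10¹⁶ = 1.900 kg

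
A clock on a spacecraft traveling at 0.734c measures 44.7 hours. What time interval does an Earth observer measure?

Proper time Δt₀ = 44.7 hours
γ = 1/√(1 - 0.734²) = 1.4724
Δt = γΔt₀ = 1.4724 × 44.7 = 65.82 hours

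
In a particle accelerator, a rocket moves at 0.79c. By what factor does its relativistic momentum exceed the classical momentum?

p_rel = γmv, p_class = mv
Ratio = γ = 1/√(1 - 0.79²)
= 1/√(0.3759) = 1.631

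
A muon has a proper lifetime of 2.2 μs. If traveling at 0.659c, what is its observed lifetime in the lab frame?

Proper lifetime τ₀ = 2.2 μs
γ = 1/√(1 - 0.659²) = 1.3295
τ = γτ₀ = 1.3295 × 2.2 μs = 2.925 μs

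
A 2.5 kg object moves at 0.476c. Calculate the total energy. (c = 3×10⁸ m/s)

γ = 1/√(1 - 0.476²) = 1.137
mc² = 2.5 × (3×10⁸)² = 2.250×10¹⁷ J
E = γmc² = 1.137 × 2.250×10¹⁷ = 2.558×10¹⁷ J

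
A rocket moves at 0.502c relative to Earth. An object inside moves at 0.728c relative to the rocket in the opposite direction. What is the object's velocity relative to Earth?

Object's velocity in rocket frame is u' = -0.728c
u = (u' + v)/(1 + u'v/c²) = (v - 0.728)/(1 - 0.728·v/c²)
Numerator: 0.502 - 0.728 = -0.226
Denominator: 1 - 0.365456 = 0.634544
u = -0.226/0.634544 = -0.3562c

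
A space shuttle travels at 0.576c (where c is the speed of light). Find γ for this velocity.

v/c = 0.576, so (v/c)² = 0.331776
1 - (v/c)² = 0.668224
γ = 1/√(0.668224) = 1.223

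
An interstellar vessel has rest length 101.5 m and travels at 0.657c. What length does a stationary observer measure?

Proper length L₀ = 101.5 m
γ = 1/√(1 - 0.657²) = 1.3265
L = L₀/γ = 101.5/1.3265 = 76.52 m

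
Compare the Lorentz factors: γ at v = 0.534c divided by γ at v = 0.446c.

γ₁ = 1/√(1 - 0.534²) = 1.183
γ₂ = 1/√(1 - 0.446²) = 1.117
γ₁/γ₂ = 1.183/1.117 = 1.059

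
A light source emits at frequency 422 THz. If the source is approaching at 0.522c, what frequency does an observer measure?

β = v/c = 0.522
(1+β)/(1-β) = 1.522/0.478 = 3.184
Doppler factor = √(3.184) = 1.7844
f_obs = 422 × 1.7844 = 753.0 THz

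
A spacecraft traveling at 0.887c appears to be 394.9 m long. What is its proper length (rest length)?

Contracted length L = 394.9 m
γ = 1/√(1 - 0.887²) = 2.1656
L₀ = γL = 2.1656 × 394.9 = 855.2 m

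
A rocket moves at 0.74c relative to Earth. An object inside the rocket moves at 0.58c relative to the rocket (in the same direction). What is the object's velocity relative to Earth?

u = (u' + v)/(1 + u'v/c²)
Numerator: 0.58 + 0.74 = 1.32
Denominator: 1 + 0.4292 = 1.4292
u = 1.32/1.4292 = 0.9236c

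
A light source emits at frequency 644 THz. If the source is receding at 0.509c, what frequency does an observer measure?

β = v/c = 0.509
(1-β)/(1+β) = 0.491/1.509 = 0.32538
Doppler factor = √(0.32538) = 0.57042
f_obs = 644 × 0.57042 = 367.4 THz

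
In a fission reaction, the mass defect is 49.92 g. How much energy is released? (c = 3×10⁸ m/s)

Convert mass defect: Δm = 49.92 g = 0.04992 kg
E = Δm·c² = 0.04992 × (3×10⁸)²
= 0.04992 × 9×10¹⁶ = 4.493×10¹⁵ J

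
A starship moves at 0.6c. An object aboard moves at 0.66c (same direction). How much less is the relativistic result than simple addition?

Classical: u' + v = 0.66 + 0.6 = 1.26c
Relativistic: u = (0.66 + 0.6)/(1 + 0.396) = 1.26/1.396 = 0.9026c
Difference: 1.26 - 0.9026 = 0.3574c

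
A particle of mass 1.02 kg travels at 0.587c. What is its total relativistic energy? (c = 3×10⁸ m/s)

γ = 1/√(1 - 0.587²) = 1.235
mc² = 1.02 × (3×10⁸)² = 9.180×10¹⁶ J
E = γmc² = 1.235 × 9.180×10¹⁶ = 1.134×10¹⁷ J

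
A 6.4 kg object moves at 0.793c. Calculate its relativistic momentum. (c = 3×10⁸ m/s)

γ = 1/√(1 - 0.793²) = 1.641
v = 0.793 × 3×10⁸ = 2.379×10⁸ m/s
p = γmv = 1.641 × 6.4 × 2.379×10⁸ = 2.499×10⁹ kg·m/s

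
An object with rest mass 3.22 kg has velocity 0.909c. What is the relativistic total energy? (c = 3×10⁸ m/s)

γ = 1/√(1 - 0.909²) = 2.3993
mc² = 3.22 × (3×10⁸)² = 2.898×10¹⁷ J
E = γmc² = 2.3993 × 2.898×10¹⁷ = 6.953×10¹⁷ J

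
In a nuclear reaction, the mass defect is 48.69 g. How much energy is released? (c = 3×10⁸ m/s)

Convert mass defect: Δm = 48.69 g = 0.04869 kg
E = Δm·c² = 0.04869 × (3×10⁸)²
= 0.04869 × 9×10¹⁶ = 4.382×10¹⁵ J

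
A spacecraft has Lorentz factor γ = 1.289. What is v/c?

From γ = 1/√(1 - v²/c²):
1/γ² = 1/1.289² = 0.6019
v²/c² = 1 - 0.6019 = 0.3981
v/c = √(0.3981) = 0.6310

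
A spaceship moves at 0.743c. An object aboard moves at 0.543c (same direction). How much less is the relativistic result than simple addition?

Classical: u' + v = 0.543 + 0.743 = 1.286c
Relativistic: u = (0.543 + 0.743)/(1 + 0.403449) = 1.286/1.403449 = 0.9163c
Difference: 1.286 - 0.9163 = 0.3697c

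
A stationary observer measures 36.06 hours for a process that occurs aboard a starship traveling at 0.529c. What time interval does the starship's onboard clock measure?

Dilated time Δt = 36.06 hours
γ = 1/√(1 - 0.529²) = 1.1784
Δt₀ = Δt/γ = 36.06/1.1784 = 30.60 hours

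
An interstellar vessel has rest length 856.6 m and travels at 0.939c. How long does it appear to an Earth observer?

Proper length L₀ = 856.6 m
γ = 1/√(1 - 0.939²) = 2.908
L = L₀/γ = 856.6/2.908 = 294.6 m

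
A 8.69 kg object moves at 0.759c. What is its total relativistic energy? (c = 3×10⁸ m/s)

γ = 1/√(1 - 0.759²) = 1.536
mc² = 8.69 × (3×10⁸)² = 7.821×10¹⁷ J
E = γmc² = 1.536 × 7.821×10¹⁷ = 1.201×10¹⁸ J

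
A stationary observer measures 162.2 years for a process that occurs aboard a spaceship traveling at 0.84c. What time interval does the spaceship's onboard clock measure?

Dilated time Δt = 162.2 years
γ = 1/√(1 - 0.84²) = 1.843
Δt₀ = Δt/γ = 162.2/1.843 = 88.01 years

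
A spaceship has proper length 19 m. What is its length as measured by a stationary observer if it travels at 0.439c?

Proper length L₀ = 19 m
γ = 1/√(1 - 0.439²) = 1.113
L = L₀/γ = 19/1.113 = 17.07 m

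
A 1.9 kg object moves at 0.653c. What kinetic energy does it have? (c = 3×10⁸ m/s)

γ = 1/√(1 - 0.653²) = 1.32038
γ - 1 = 0.32038
KE = (γ-1)mc² = 0.32038 × 1.9 × (3×10⁸)² = 5.478×10¹⁶ J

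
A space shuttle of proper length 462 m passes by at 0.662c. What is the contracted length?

Proper length L₀ = 462 m
γ = 1/√(1 - 0.662²) = 1.334
L = L₀/γ = 462/1.334 = 346.3 m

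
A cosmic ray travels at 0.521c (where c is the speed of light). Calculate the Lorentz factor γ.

v/c = 0.521, so (v/c)² = 0.271441
1 - (v/c)² = 0.728559
γ = 1/√(0.728559) = 1.172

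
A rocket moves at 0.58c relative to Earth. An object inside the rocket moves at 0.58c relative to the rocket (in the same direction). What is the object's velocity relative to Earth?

u = (u' + v)/(1 + u'v/c²)
Numerator: 0.58 + 0.58 = 1.16
Denominator: 1 + 0.3364 = 1.3364
u = 1.16/1.3364 = 0.8680c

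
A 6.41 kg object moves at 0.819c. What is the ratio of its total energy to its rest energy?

E = γmc², E₀ = mc²
E/E₀ = γ = 1/√(1 - 0.819²) = 1.743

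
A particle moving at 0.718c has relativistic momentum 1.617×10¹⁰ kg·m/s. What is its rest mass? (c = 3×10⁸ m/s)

γ = 1/√(1 - 0.718²) = 1.4367
v = 0.718 × 3×10⁸ = 2.154×10⁸ m/s
m = p/(γv) = 1.617×10¹⁰/(1.4367 × 2.154×10⁸) = 52.25 kg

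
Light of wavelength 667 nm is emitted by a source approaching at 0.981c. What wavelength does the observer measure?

β = 0.981
Wavelength Doppler factor = √(0.019/1.981) = √(0.009591) = 0.09793
λ_obs = 667 × 0.09793 = 65.32 nm (blueshift)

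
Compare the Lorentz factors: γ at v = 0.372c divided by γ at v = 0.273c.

γ₁ = 1/√(1 - 0.372²) = 1.0773
γ₂ = 1/√(1 - 0.273²) = 1.0395
γ₁/γ₂ = 1.0773/1.0395 = 1.036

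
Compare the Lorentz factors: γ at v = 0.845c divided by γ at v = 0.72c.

γ₁ = 1/√(1 - 0.845²) = 1.870
γ₂ = 1/√(1 - 0.72²) = 1.441
γ₁/γ₂ = 1.870/1.441 = 1.298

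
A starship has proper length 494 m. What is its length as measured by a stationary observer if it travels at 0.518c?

Proper length L₀ = 494 m
γ = 1/√(1 - 0.518²) = 1.169
L = L₀/γ = 494/1.169 = 422.6 m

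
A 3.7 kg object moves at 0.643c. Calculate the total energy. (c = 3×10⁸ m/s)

γ = 1/√(1 - 0.643²) = 1.3057
mc² = 3.7 × (3×10⁸)² = 3.330×10¹⁷ J
E = γmc² = 1.3057 × 3.330×10¹⁷ = 4.348×10¹⁷ J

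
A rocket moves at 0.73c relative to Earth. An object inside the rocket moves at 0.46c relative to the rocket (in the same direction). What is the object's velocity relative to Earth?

u = (u' + v)/(1 + u'v/c²)
Numerator: 0.46 + 0.73 = 1.19
Denominator: 1 + 0.3358 = 1.3358
u = 1.19/1.3358 = 0.8909c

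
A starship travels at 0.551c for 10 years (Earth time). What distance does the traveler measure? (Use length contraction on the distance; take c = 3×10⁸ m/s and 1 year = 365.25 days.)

Earth distance: d = v × t = 0.551c × 10 yr = 5.2165×10¹⁶ m
γ = 1.1983
d' = d/γ = 5.2165×10¹⁶/1.1983 = 4.353×10¹⁶ m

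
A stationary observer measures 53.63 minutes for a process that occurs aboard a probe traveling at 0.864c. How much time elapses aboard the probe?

Dilated time Δt = 53.63 minutes
γ = 1/√(1 - 0.864²) = 1.986
Δt₀ = Δt/γ = 53.63/1.986 = 27.00 minutes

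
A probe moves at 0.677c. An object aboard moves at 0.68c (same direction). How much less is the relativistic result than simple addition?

Classical: u' + v = 0.68 + 0.677 = 1.357c
Relativistic: u = (0.68 + 0.677)/(1 + 0.46036) = 1.357/1.46036 = 0.9292c
Difference: 1.357 - 0.9292 = 0.4278c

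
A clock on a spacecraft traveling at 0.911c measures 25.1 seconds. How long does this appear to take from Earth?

Proper time Δt₀ = 25.1 seconds
γ = 1/√(1 - 0.911²) = 2.4248
Δt = γΔt₀ = 2.4248 × 25.1 = 60.86 seconds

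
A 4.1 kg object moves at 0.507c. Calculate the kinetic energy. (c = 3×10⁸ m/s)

γ = 1/√(1 - 0.507²) = 1.16017
γ - 1 = 0.16017
KE = (γ-1)mc² = 0.16017 × 4.1 × (3×10⁸)² = 5.910×10¹⁶ J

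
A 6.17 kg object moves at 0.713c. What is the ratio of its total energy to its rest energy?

E = γmc², E₀ = mc²
E/E₀ = γ = 1/√(1 - 0.713²) = 1.426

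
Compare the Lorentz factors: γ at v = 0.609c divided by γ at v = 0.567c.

γ₁ = 1/√(1 - 0.609²) = 1.261
γ₂ = 1/√(1 - 0.567²) = 1.214
γ₁/γ₂ = 1.261/1.214 = 1.039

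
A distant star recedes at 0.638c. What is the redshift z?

β = 0.638
(1+β)/(1-β) = 1.638/0.362 = 4.525
√(4.525) = 2.127
z = 2.127 - 1 = 1.127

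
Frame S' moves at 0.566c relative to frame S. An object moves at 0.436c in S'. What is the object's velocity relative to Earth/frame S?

u = (u' + v)/(1 + u'v/c²)
Numerator: 0.436 + 0.566 = 1.002
Denominator: 1 + 0.246776 = 1.246776
u = 1.002/1.246776 = 0.8037c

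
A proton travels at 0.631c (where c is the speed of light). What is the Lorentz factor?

v/c = 0.631, so (v/c)² = 0.398161
1 - (v/c)² = 0.601839
γ = 1/√(0.601839) = 1.289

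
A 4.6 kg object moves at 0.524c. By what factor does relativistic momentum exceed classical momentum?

p_rel = γmv, p_class = mv
Ratio = γ = 1/√(1 - 0.524²) = 1.174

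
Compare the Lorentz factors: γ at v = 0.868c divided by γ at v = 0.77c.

γ₁ = 1/√(1 - 0.868²) = 2.014
γ₂ = 1/√(1 - 0.77²) = 1.567
γ₁/γ₂ = 2.014/1.567 = 1.285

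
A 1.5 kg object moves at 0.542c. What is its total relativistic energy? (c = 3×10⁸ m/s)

γ = 1/√(1 - 0.542²) = 1.1899
mc² = 1.5 × (3×10⁸)² = 1.350×10¹⁷ J
E = γmc² = 1.1899 × 1.350×10¹⁷ = 1.606×10¹⁷ J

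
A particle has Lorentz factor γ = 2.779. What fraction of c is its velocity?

From γ = 1/√(1 - v²/c²):
1/γ² = 1/2.779² = 0.1295
v²/c² = 1 - 0.1295 = 0.8705
v/c = √(0.8705) = 0.9330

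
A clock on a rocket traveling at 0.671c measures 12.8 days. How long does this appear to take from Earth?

Proper time Δt₀ = 12.8 days
γ = 1/√(1 - 0.671²) = 1.3487
Δt = γΔt₀ = 1.3487 × 12.8 = 17.26 days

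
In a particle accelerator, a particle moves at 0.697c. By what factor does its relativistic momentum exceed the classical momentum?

p_rel = γmv, p_class = mv
Ratio = γ = 1/√(1 - 0.697²)
= 1/√(0.514191) = 1.395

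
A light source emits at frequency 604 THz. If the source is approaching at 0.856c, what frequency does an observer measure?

β = v/c = 0.856
(1+β)/(1-β) = 1.856/0.144 = 12.89
Doppler factor = √(12.89) = 3.590
f_obs = 604 × 3.590 = 2168 THz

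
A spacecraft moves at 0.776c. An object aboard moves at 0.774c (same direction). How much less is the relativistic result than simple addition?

Classical: u' + v = 0.774 + 0.776 = 1.55c
Relativistic: u = (0.774 + 0.776)/(1 + 0.600624) = 1.55/1.600624 = 0.9684c
Difference: 1.55 - 0.9684 = 0.5816c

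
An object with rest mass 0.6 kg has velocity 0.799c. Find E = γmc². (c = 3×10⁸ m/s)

γ = 1/√(1 - 0.799²) = 1.663
mc² = 0.6 × (3×10⁸)² = 5.400×10¹⁶ J
E = γmc² = 1.663 × 5.400×10¹⁶ = 8.980×10¹⁶ J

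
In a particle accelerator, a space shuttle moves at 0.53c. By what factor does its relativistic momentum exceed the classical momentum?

p_rel = γmv, p_class = mv
Ratio = γ = 1/√(1 - 0.53²)
= 1/√(0.7191) = 1.179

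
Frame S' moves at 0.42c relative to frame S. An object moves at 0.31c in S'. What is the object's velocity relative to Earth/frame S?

u = (u' + v)/(1 + u'v/c²)
Numerator: 0.31 + 0.42 = 0.73
Denominator: 1 + 0.1302 = 1.1302
u = 0.73/1.1302 = 0.6459c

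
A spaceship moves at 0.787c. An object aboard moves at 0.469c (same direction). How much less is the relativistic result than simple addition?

Classical: u' + v = 0.469 + 0.787 = 1.256c
Relativistic: u = (0.469 + 0.787)/(1 + 0.369103) = 1.256/1.369103 = 0.9174c
Difference: 1.256 - 0.9174 = 0.3386c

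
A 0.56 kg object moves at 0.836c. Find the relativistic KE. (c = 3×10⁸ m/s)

γ = 1/√(1 - 0.836²) = 1.8224
γ - 1 = 0.8224
KE = (γ-1)mc² = 0.8224 × 0.56 × (3×10⁸)² = 4.145×10¹⁶ J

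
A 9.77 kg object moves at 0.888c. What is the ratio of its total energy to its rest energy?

E = γmc², E₀ = mc²
E/E₀ = γ = 1/√(1 - 0.888²) = 2.175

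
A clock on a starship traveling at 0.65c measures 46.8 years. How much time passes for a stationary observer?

Proper time Δt₀ = 46.8 years
γ = 1/√(1 - 0.65²) = 1.3159
Δt = γΔt₀ = 1.3159 × 46.8 = 61.58 years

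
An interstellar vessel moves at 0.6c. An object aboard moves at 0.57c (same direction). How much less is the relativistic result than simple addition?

Classical: u' + v = 0.57 + 0.6 = 1.17c
Relativistic: u = (0.57 + 0.6)/(1 + 0.342) = 1.17/1.342 = 0.8718c
Difference: 1.17 - 0.8718 = 0.2982c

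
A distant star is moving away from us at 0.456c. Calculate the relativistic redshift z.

β = 0.456
(1+β)/(1-β) = 1.456/0.544 = 2.676
√(2.676) = 1.636
z = 1.636 - 1 = 0.6360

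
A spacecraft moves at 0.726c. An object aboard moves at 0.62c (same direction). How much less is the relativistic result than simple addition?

Classical: u' + v = 0.62 + 0.726 = 1.346c
Relativistic: u = (0.62 + 0.726)/(1 + 0.45012) = 1.346/1.45012 = 0.9282c
Difference: 1.346 - 0.9282 = 0.4178c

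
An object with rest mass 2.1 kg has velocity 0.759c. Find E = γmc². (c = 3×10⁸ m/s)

γ = 1/√(1 - 0.759²) = 1.536
mc² = 2.1 × (3×10⁸)² = 1.890×10¹⁷ J
E = γmc² = 1.536 × 1.890×10¹⁷ = 2.903×10¹⁷ J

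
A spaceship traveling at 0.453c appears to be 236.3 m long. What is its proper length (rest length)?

Contracted length L = 236.3 m
γ = 1/√(1 - 0.453²) = 1.122
L₀ = γL = 1.122 × 236.3 = 265.1 m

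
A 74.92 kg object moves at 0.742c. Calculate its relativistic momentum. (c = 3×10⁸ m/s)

γ = 1/√(1 - 0.742²) = 1.492
v = 0.742 × 3×10⁸ = 2.226×10⁸ m/s
p = γmv = 1.492 × 74.92 × 2.226×10⁸ = 2.488×10¹⁰ kg·m/s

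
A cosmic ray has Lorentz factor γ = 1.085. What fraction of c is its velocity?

From γ = 1/√(1 - v²/c²):
1/γ² = 1/1.085² = 0.84946
v²/c² = 1 - 0.84946 = 0.15054
v/c = √(0.15054) = 0.3880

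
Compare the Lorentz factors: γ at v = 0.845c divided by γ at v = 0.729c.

γ₁ = 1/√(1 - 0.845²) = 1.870
γ₂ = 1/√(1 - 0.729²) = 1.461
γ₁/γ₂ = 1.870/1.461 = 1.280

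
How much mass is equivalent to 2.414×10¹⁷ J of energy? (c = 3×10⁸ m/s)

From E = mc², we get m = E/c²
c² = (3×10⁸)² = 9×10¹⁶ m²/s²
m = 2.414×10¹⁷ / 9×10¹⁶ = 2.682 kg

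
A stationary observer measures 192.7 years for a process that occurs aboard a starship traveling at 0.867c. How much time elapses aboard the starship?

Dilated time Δt = 192.7 years
γ = 1/√(1 - 0.867²) = 2.0068
Δt₀ = Δt/γ = 192.7/2.0068 = 96.02 years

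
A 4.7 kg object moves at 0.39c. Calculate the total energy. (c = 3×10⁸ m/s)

γ = 1/√(1 - 0.39²) = 1.086
mc² = 4.7 × (3×10⁸)² = 4.230×10¹⁷ J
E = γmc² = 1.086 × 4.230×10¹⁷ = 4.594×10¹⁷ J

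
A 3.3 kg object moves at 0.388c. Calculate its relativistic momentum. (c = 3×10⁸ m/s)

γ = 1/√(1 - 0.388²) = 1.085
v = 0.388 × 3×10⁸ = 1.164×10⁸ m/s
p = γmv = 1.085 × 3.3 × 1.164×10⁸ = 4.168×10⁸ kg·m/s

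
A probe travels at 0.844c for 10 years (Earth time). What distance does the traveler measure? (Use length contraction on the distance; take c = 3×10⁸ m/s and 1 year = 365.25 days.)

Earth distance: d = v × t = 0.844c × 10 yr = 7.990×10¹⁶ m
γ = 1.864
d' = d/γ = 7.990×10¹⁶/1.864 = 4.286×10¹⁶ m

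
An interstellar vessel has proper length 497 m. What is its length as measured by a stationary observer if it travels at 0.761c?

Proper length L₀ = 497 m
γ = 1/√(1 - 0.761²) = 1.5414
L = L₀/γ = 497/1.5414 = 322.4 m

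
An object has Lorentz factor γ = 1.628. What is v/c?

From γ = 1/√(1 - v²/c²):
1/γ² = 1/1.628² = 0.3773
v²/c² = 1 - 0.3773 = 0.6227
v/c = √(0.6227) = 0.7891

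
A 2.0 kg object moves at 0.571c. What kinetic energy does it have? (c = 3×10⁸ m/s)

γ = 1/√(1 - 0.571²) = 1.2181
γ - 1 = 0.2181
KE = (γ-1)mc² = 0.2181 × 2.0 × (3×10⁸)² = 3.926×10¹⁶ J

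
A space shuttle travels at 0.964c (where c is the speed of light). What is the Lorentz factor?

v/c = 0.964, so (v/c)² = 0.929296
1 - (v/c)² = 0.070704
γ = 1/√(0.070704) = 3.761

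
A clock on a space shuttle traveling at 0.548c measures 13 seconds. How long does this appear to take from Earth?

Proper time Δt₀ = 13 seconds
γ = 1/√(1 - 0.548²) = 1.195
Δt = γΔt₀ = 1.195 × 13 = 15.54 seconds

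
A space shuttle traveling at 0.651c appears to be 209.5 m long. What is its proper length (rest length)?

Contracted length L = 209.5 m
γ = 1/√(1 - 0.651²) = 1.3174
L₀ = γL = 1.3174 × 209.5 = 276.0 m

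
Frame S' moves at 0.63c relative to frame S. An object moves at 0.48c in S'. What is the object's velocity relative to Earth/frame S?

u = (u' + v)/(1 + u'v/c²)
Numerator: 0.48 + 0.63 = 1.11
Denominator: 1 + 0.3024 = 1.3024
u = 1.11/1.3024 = 0.8523c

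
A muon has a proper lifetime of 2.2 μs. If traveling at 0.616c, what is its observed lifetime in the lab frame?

Proper lifetime τ₀ = 2.2 μs
γ = 1/√(1 - 0.616²) = 1.2694
τ = γτ₀ = 1.2694 × 2.2 μs = 2.793 μs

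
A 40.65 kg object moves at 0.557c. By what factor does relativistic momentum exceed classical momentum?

p_rel = γmv, p_class = mv
Ratio = γ = 1/√(1 - 0.557²) = 1.204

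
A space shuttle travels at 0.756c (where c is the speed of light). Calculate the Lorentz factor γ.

v/c = 0.756, so (v/c)² = 0.571536
1 - (v/c)² = 0.428464
γ = 1/√(0.428464) = 1.528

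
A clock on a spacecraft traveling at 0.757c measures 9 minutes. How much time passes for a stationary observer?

Proper time Δt₀ = 9 minutes
γ = 1/√(1 - 0.757²) = 1.530
Δt = γΔt₀ = 1.530 × 9 = 13.77 minutes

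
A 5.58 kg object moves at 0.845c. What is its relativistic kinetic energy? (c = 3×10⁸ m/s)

γ = 1/√(1 - 0.845²) = 1.870
γ - 1 = 0.8700
KE = (γ-1)mc² = 0.8700 × 5.58 × (3×10⁸)² = 4.369×10¹⁷ J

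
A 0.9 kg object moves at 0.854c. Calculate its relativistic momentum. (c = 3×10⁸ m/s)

γ = 1/√(1 - 0.854²) = 1.922
v = 0.854 × 3×10⁸ = 2.562×10⁸ m/s
p = γmv = 1.922 × 0.9 × 2.562×10⁸ = 4.432×10⁸ kg·m/s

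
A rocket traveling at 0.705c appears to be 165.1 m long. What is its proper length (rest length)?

Contracted length L = 165.1 m
γ = 1/√(1 - 0.705²) = 1.410
L₀ = γL = 1.410 × 165.1 = 232.8 m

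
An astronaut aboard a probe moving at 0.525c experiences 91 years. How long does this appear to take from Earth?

Proper time Δt₀ = 91 years
γ = 1/√(1 - 0.525²) = 1.175
Δt = γΔt₀ = 1.175 × 91 = 106.9 years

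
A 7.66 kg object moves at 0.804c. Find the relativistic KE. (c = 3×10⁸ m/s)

γ = 1/√(1 - 0.804²) = 1.6817
γ - 1 = 0.6817
KE = (γ-1)mc² = 0.6817 × 7.66 × (3×10⁸)² = 4.700×10¹⁷ J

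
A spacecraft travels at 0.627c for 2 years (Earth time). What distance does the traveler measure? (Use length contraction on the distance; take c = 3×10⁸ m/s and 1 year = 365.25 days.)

Earth distance: d = v × t = 0.627c × 2 yr = 1.1872×10¹⁶ m
γ = 1.2837
d' = d/γ = 1.1872×10¹⁶/1.2837 = 9.248×10¹⁵ m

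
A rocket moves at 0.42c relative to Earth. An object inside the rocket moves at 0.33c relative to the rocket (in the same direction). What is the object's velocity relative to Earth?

u = (u' + v)/(1 + u'v/c²)
Numerator: 0.33 + 0.42 = 0.75
Denominator: 1 + 0.1386 = 1.1386
u = 0.75/1.1386 = 0.6587c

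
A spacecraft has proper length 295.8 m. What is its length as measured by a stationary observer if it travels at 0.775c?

Proper length L₀ = 295.8 m
γ = 1/√(1 - 0.775²) = 1.5824
L = L₀/γ = 295.8/1.5824 = 186.9 m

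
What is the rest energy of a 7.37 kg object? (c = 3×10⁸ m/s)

c² = (3×10⁸)² = 9.000×10¹⁶ m²/s²
E₀ = mc² = 7.37 × 9.000×10¹⁶ = 6.633×10¹⁷ J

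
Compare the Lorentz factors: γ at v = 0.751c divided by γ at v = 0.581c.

γ₁ = 1/√(1 - 0.751²) = 1.5145
γ₂ = 1/√(1 - 0.581²) = 1.2286
γ₁/γ₂ = 1.5145/1.2286 = 1.233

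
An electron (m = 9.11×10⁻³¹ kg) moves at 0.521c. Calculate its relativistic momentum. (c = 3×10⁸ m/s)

γ = 1/√(1 - 0.521²) = 1.1716
v = 0.521 × 3×10⁸ = 1.563×10⁸ m/s
p = γmv = 1.1716 × 9.11×10⁻³¹ × 1.563×10⁸ = 1.668×10⁻²² kg·m/s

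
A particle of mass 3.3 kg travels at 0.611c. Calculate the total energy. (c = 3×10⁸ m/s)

γ = 1/√(1 - 0.611²) = 1.2632
mc² = 3.3 × (3×10⁸)² = 2.970×10¹⁷ J
E = γmc² = 1.2632 × 2.970×10¹⁷ = 3.752×10¹⁷ J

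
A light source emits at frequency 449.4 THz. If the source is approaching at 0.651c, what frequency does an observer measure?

β = v/c = 0.651
(1+β)/(1-β) = 1.651/0.349 = 4.731
Doppler factor = √(4.731) = 2.175
f_obs = 449.4 × 2.175 = 977.4 THz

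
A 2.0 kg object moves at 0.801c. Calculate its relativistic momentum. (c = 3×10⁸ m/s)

γ = 1/√(1 - 0.801²) = 1.6704
v = 0.801 × 3×10⁸ = 2.403×10⁸ m/s
p = γmv = 1.6704 × 2.0 × 2.403×10⁸ = 8.028×10⁸ kg·m/s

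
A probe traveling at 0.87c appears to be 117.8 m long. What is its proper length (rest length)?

Contracted length L = 117.8 m
γ = 1/√(1 - 0.87²) = 2.028
L₀ = γL = 2.028 × 117.8 = 238.9 m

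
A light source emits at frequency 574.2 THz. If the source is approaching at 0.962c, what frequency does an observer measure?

β = v/c = 0.962
(1+β)/(1-β) = 1.962/0.038 = 51.632
Doppler factor = √(51.632) = 7.186
f_obs = 574.2 × 7.186 = 4126 THz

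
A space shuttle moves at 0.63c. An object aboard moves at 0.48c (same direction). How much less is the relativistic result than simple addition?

Classical: u' + v = 0.48 + 0.63 = 1.11c
Relativistic: u = (0.48 + 0.63)/(1 + 0.3024) = 1.11/1.3024 = 0.8523c
Difference: 1.11 - 0.8523 = 0.2577c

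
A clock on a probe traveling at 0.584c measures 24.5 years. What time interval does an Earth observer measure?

Proper time Δt₀ = 24.5 years
γ = 1/√(1 - 0.584²) = 1.232
Δt = γΔt₀ = 1.232 × 24.5 = 30.18 years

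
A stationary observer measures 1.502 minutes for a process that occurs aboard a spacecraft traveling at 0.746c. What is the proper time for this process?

Dilated time Δt = 1.502 minutes
γ = 1/√(1 - 0.746²) = 1.502
Δt₀ = Δt/γ = 1.502/1.502 = 1.000 minutes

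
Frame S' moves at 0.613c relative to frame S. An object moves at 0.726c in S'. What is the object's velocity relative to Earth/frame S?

u = (u' + v)/(1 + u'v/c²)
Numerator: 0.726 + 0.613 = 1.339
Denominator: 1 + 0.445038 = 1.445038
u = 1.339/1.445038 = 0.9266c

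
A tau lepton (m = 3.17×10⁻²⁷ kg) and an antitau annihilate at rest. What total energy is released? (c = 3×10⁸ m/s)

Both particles have the same rest mass, so total mass = 2m
E = 2m·c² = 2 × 3.17×10⁻²⁷ × (3×10⁸)²
= 2 × 3.17×10⁻²⁷ × 9×10¹⁶
= 5.706×10⁻¹⁰ J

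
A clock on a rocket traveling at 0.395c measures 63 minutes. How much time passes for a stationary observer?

Proper time Δt₀ = 63 minutes
γ = 1/√(1 - 0.395²) = 1.0885
Δt = γΔt₀ = 1.0885 × 63 = 68.58 minutes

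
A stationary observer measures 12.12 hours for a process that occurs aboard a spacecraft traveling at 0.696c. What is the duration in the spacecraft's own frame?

Dilated time Δt = 12.12 hours
γ = 1/√(1 - 0.696²) = 1.3927
Δt₀ = Δt/γ = 12.12/1.3927 = 8.703 hours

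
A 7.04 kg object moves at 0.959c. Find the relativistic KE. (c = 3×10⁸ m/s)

γ = 1/√(1 - 0.959²) = 3.529
γ - 1 = 2.529
KE = (γ-1)mc² = 2.529 × 7.04 × (3×10⁸)² = 1.602×10¹⁸ J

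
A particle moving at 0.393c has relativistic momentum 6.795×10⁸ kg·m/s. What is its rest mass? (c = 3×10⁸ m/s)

γ = 1/√(1 - 0.393²) = 1.0875
v = 0.393 × 3×10⁸ = 1.179×10⁸ m/s
m = p/(γv) = 6.795×10⁸/(1.0875 × 1.179×10⁸) = 5.300 kg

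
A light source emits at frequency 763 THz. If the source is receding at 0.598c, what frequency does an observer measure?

β = v/c = 0.598
(1-β)/(1+β) = 0.402/1.598 = 0.2516
Doppler factor = √(0.2516) = 0.5016
f_obs = 763 × 0.5016 = 382.7 THz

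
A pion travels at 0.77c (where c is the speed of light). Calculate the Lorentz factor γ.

v/c = 0.77, so (v/c)² = 0.5929
1 - (v/c)² = 0.4071
γ = 1/√(0.4071) = 1.567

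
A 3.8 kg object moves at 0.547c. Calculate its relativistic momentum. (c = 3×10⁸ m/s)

γ = 1/√(1 - 0.547²) = 1.1946
v = 0.547 × 3×10⁸ = 1.641×10⁸ m/s
p = γmv = 1.1946 × 3.8 × 1.641×10⁸ = 7.449×10⁸ kg·m/s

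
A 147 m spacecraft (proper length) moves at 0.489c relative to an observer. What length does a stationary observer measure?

Proper length L₀ = 147 m
γ = 1/√(1 - 0.489²) = 1.1464
L = L₀/γ = 147/1.1464 = 128.2 m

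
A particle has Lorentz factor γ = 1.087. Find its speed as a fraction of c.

From γ = 1/√(1 - v²/c²):
1/γ² = 1/1.087² = 0.8463
v²/c² = 1 - 0.8463 = 0.1537
v/c = √(0.1537) = 0.3920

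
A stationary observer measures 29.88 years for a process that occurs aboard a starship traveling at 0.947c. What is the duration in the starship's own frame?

Dilated time Δt = 29.88 years
γ = 1/√(1 - 0.947²) = 3.113
Δt₀ = Δt/γ = 29.88/3.113 = 9.598 years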